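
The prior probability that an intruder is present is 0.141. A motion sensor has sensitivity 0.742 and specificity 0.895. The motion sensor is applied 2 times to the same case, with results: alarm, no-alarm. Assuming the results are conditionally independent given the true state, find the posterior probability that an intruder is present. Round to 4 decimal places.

Posterior P(H) ≈ 0.2506

With H the event that an intruder is present, the joint likelihood of the observed sequence is P(data|H) = 0.742·0.258 = 0.19144 and P(data|¬H) = 0.105·0.895 = 0.093975.
Bayes: P(H|data) = 0.141·0.19144 / (0.141·0.19144 + 0.859·0.093975) = 0.026992/0.10772 = 0.2506.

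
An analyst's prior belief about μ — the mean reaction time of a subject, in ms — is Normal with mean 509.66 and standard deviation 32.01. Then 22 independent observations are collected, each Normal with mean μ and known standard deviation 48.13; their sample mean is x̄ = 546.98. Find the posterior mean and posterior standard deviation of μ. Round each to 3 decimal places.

Prior precision 1/τ₀² = 1/32.01² = 0.00097595; data precision n/σ² = 22/48.13² = 0.00949710.
Posterior precision = 0.00097595 + 0.00949710 = 0.0104731, giving posterior SD = 1/√0.0104731 = 9.772.
Posterior mean = (0.00097595·509.66 + 0.00949710·546.98) / 0.0104731 = 543.502.

Posterior mean ≈ 543.502; posterior SD ≈ 9.772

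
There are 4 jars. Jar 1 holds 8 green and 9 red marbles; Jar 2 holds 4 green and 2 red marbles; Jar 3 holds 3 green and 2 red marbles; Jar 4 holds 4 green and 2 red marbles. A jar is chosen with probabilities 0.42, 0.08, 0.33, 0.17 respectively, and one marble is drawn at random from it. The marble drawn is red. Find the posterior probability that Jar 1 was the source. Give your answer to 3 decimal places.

Posterior probability ≈ 0.508

Tabulate prior·likelihood by source: [1] prior 0.42, lik 0.5294, product 0.2224; [2] prior 0.08, lik 0.3333, product 0.02667; [3] prior 0.33, lik 0.4, product 0.1320; [4] prior 0.17, lik 0.3333, product 0.05667.
Normalizing constant = 0.43769; the posterior for Jar 1 is its product over the sum, 0.2224/0.43769 = 0.508.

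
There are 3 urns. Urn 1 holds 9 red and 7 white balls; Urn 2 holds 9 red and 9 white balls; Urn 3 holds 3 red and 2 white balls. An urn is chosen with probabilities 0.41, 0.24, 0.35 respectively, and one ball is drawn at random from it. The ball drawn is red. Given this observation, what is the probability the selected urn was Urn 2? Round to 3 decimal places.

Posterior probability ≈ 0.214

P(red|Urn 1) = 0.5625; P(red|Urn 2) = 0.5; P(red|Urn 3) = 0.6.
Prior × likelihood for each source: 0.41·0.5625=0.2306, 0.24·0.5=0.1200, 0.35·0.6=0.2100. Summing gives P(red) = 0.56062.
P(Urn 2 | red) = 0.1200 / 0.56062 = 0.214.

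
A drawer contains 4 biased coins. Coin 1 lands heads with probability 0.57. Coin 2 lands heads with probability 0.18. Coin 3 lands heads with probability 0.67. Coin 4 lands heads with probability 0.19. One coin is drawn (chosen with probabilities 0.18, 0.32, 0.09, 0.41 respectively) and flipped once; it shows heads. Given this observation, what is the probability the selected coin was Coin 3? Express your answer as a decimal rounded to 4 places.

Tabulate prior·likelihood by source: [1] prior 0.18, lik 0.57, product 0.1026; [2] prior 0.32, lik 0.18, product 0.05760; [3] prior 0.09, lik 0.67, product 0.06030; [4] prior 0.41, lik 0.19, product 0.07790.
Normalizing constant = 0.29840; the posterior for Coin 3 is its product over the sum, 0.06030/0.29840 = 0.2021.

Posterior probability ≈ 0.2021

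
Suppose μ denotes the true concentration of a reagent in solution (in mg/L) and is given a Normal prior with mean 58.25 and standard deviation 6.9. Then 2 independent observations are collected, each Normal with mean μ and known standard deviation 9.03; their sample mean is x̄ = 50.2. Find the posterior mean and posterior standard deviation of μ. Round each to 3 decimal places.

Posterior mean ≈ 53.914; posterior SD ≈ 4.686

Prior precision 1/τ₀² = 1/6.9² = 0.0210040; data precision n/σ² = 2/9.03² = 0.0245276.
Posterior precision = 0.0210040 + 0.0245276 = 0.0455316, giving posterior SD = 1/√0.0455316 = 4.686.
Posterior mean = (0.0210040·58.25 + 0.0245276·50.2) / 0.0455316 = 53.914.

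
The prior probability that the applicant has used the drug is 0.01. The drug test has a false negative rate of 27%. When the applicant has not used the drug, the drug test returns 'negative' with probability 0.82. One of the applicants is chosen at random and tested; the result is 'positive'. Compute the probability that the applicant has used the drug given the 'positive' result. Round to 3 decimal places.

Write H for 'the applicant has used the drug'. Prior odds H:¬H = 0.01/0.99 = 0.010101. For the 'positive' outcome, the likelihood ratio is 0.73/0.18 = 4.0556.
Posterior odds = 0.010101 × 4.0556 = 0.040965, so P(H|E) = 0.040965/(1+0.040965) = 0.039.

P(H | E) ≈ 0.039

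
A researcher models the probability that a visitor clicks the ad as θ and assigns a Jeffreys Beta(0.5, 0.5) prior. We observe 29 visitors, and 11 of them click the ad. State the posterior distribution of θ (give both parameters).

The binomial likelihood is conjugate to the Beta prior: with 11 successes and 18 failures, the posterior is Beta(0.5+11, 0.5+18) = Beta(11.5, 18.5).

Posterior: Beta(11.5, 18.5)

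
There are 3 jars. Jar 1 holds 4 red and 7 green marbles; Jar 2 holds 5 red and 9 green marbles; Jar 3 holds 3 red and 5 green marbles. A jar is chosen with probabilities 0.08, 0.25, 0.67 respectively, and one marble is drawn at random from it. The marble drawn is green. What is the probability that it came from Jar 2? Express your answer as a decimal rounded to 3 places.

P(green|Jar 1) = 0.6364; P(green|Jar 2) = 0.6429; P(green|Jar 3) = 0.625.
Prior × likelihood for each source: 0.08·0.6364=0.05091, 0.25·0.6429=0.1607, 0.67·0.625=0.4188. Summing gives P(green) = 0.63037.
P(Jar 2 | green) = 0.1607 / 0.63037 = 0.255.

Posterior probability ≈ 0.255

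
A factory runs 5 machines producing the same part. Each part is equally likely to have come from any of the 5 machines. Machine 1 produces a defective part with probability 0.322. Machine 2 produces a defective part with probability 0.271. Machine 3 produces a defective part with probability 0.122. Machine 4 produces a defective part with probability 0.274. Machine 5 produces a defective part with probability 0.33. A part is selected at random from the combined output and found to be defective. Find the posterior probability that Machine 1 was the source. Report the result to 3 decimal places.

Posterior probability ≈ 0.244

Tabulate prior·likelihood by source: [1] prior 0.2, lik 0.322, product 0.06440; [2] prior 0.2, lik 0.271, product 0.05420; [3] prior 0.2, lik 0.122, product 0.02440; [4] prior 0.2, lik 0.274, product 0.05480; [5] prior 0.2, lik 0.33, product 0.06600.
Normalizing constant = 0.26380; the posterior for Machine 1 is its product over the sum, 0.06440/0.26380 = 0.244.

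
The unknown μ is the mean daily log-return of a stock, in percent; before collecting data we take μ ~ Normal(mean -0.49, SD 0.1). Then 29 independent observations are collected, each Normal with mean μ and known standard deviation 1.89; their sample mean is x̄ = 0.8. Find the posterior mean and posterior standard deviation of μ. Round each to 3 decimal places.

Posterior mean ≈ -0.393; posterior SD ≈ 0.096

With known σ, the Normal prior is conjugate. Weight on the data is w = (n/σ²)/(n/σ² + 1/τ₀²) = 8.11847/(8.11847+100.000) = 0.075089.
Posterior mean = w·x̄ + (1−w)·μ₀ = 0.075089·0.8 + 0.92491·-0.49 = -0.393. Posterior variance = 1/(8.11847+100.000) = 0.00924911, so SD = 0.096.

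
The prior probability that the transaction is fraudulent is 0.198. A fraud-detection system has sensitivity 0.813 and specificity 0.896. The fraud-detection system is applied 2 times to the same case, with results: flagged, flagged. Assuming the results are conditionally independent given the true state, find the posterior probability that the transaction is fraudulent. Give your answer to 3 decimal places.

Let H be the event that the transaction is fraudulent; start with P(H) = 0.198. P('flagged'|H) = 0.813, P('flagged'|¬H) = 0.104.
Update on result 1 ('flagged'): P(H) ← 0.813·0.1980 / (0.813·0.1980 + 0.104·0.8020) = 0.16097/0.24438 = 0.6587.
Update on result 2 ('flagged'): P(H) ← 0.813·0.6587 / (0.813·0.6587 + 0.104·0.3413) = 0.53552/0.57102 = 0.9378.

Posterior P(H) ≈ 0.938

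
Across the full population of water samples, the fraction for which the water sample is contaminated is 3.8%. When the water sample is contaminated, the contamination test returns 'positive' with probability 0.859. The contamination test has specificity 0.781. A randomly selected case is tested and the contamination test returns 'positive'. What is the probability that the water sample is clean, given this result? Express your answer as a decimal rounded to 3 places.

P(¬H | E) ≈ 0.866

Let H be the event that the water sample is contaminated. P(H) = 0.038, so P(¬H) = 0.962. With E the 'positive' result, P(E|H) = 0.859 and P(E|¬H) = 0.219.
P(E) = 0.859·0.038 + 0.219·0.962 = 0.032642 + 0.21068 = 0.24332.
By Bayes' theorem, P(H|E) = 0.032642 / 0.24332 = 0.134. Hence P(¬H|E) = 1 − 0.134 = 0.866.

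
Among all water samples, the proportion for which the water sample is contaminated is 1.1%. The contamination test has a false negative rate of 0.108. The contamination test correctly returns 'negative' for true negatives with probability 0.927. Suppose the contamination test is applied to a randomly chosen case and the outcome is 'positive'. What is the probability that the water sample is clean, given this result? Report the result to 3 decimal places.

Write H for 'the water sample is contaminated'. Prior odds H:¬H = 0.011/0.989 = 0.011122. For the 'positive' outcome, the likelihood ratio is 0.892/0.073 = 12.219.
Posterior odds = 0.011122 × 12.219 = 0.13591, so P(H|E) = 0.13591/(1+0.13591) = 0.120. Then P(¬H|E) = 1 − 0.120 = 0.880.

P(¬H | E) ≈ 0.880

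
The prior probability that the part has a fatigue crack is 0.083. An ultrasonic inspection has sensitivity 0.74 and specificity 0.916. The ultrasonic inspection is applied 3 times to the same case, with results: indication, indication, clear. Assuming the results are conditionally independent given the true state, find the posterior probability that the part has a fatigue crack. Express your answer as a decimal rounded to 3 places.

With H the event that the part has a fatigue crack, the joint likelihood of the observed sequence is P(data|H) = 0.74·0.74·0.26 = 0.14238 and P(data|¬H) = 0.084·0.084·0.916 = 0.0064633.
Bayes: P(H|data) = 0.083·0.14238 / (0.083·0.14238 + 0.917·0.0064633) = 0.011817/0.017744 = 0.6660.

Posterior P(H) ≈ 0.666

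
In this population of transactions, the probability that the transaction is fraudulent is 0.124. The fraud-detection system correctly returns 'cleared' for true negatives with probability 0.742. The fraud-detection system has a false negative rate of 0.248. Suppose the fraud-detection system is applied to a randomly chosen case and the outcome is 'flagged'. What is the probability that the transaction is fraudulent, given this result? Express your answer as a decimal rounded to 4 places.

P(H | E) ≈ 0.2921

Write H for 'the transaction is fraudulent'. Prior odds H:¬H = 0.124/0.876 = 0.14155. For the 'flagged' outcome, the likelihood ratio is 0.752/0.258 = 2.9147.
Posterior odds = 0.14155 × 2.9147 = 0.41259, so P(H|E) = 0.41259/(1+0.41259) = 0.2921.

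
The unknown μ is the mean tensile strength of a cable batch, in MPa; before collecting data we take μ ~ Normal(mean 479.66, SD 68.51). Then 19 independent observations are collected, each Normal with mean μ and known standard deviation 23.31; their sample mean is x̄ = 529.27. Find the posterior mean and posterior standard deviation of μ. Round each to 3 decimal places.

Posterior mean ≈ 528.970; posterior SD ≈ 5.331

Prior precision 1/τ₀² = 1/68.51² = 0.00021306; data precision n/σ² = 19/23.31² = 0.0349679.
Posterior precision = 0.00021306 + 0.0349679 = 0.0351809, giving posterior SD = 1/√0.0351809 = 5.331.
Posterior mean = (0.00021306·479.66 + 0.0349679·529.27) / 0.0351809 = 528.970.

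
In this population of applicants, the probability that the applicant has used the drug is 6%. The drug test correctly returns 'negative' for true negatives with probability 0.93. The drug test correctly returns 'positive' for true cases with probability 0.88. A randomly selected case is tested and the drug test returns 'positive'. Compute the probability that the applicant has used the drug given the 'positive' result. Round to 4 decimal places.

Let H be the event that the applicant has used the drug. P(H) = 0.06, so P(¬H) = 0.94. With E the 'positive' result, P(E|H) = 0.88 and P(E|¬H) = 0.07.
P(E) = 0.88·0.06 + 0.07·0.94 = 0.052800 + 0.065800 = 0.11860.
By Bayes' theorem, P(H|E) = 0.052800 / 0.11860 = 0.4452.

P(H | E) ≈ 0.4452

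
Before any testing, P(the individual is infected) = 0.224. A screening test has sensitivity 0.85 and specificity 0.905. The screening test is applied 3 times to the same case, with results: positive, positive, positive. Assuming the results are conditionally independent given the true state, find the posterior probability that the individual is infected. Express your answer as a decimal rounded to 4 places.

Let H be the event that the individual is infected; start with P(H) = 0.224. P('positive'|H) = 0.85, P('positive'|¬H) = 0.095.
Update on result 1 ('positive'): P(H) ← 0.85·0.2240 / (0.85·0.2240 + 0.095·0.7760) = 0.19040/0.26412 = 0.7209.
Update on result 2 ('positive'): P(H) ← 0.85·0.7209 / (0.85·0.7209 + 0.095·0.2791) = 0.61275/0.63927 = 0.9585.
Update on result 3 ('positive'): P(H) ← 0.85·0.9585 / (0.85·0.9585 + 0.095·0.0415) = 0.81474/0.81868 = 0.9952.

Posterior P(H) ≈ 0.9952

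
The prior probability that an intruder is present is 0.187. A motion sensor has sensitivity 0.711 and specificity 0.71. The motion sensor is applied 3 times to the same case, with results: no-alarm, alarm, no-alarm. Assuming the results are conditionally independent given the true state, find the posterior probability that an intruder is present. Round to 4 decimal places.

With H the event that an intruder is present, the joint likelihood of the observed sequence is P(data|H) = 0.289·0.711·0.289 = 0.059383 and P(data|¬H) = 0.71·0.29·0.71 = 0.14619.
Bayes: P(H|data) = 0.187·0.059383 / (0.187·0.059383 + 0.813·0.14619) = 0.011105/0.12996 = 0.0854.

Posterior P(H) ≈ 0.0854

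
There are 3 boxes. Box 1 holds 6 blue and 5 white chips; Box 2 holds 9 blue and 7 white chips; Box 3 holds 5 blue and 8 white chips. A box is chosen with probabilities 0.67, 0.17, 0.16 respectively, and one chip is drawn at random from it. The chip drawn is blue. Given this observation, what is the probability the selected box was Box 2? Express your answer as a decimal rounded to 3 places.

P(blue|Box 1) = 0.5455; P(blue|Box 2) = 0.5625; P(blue|Box 3) = 0.3846.
Prior × likelihood for each source: 0.67·0.5455=0.3655, 0.17·0.5625=0.09563, 0.16·0.3846=0.06154. Summing gives P(blue) = 0.52262.
P(Box 2 | blue) = 0.09563 / 0.52262 = 0.183.

Posterior probability ≈ 0.183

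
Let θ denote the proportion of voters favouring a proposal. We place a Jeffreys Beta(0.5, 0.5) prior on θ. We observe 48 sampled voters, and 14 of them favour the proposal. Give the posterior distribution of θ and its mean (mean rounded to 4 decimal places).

Observing 14 successes and 34 failures updates Beta(0.5, 0.5) by adding the success and failure counts to the two shape parameters: α = 0.5+14 = 14.5, β = 0.5+34 = 34.5.
Posterior mean = α/(α+β) = 14.5/49 = 0.2959.

Posterior: Beta(14.5, 34.5); mean ≈ 0.2959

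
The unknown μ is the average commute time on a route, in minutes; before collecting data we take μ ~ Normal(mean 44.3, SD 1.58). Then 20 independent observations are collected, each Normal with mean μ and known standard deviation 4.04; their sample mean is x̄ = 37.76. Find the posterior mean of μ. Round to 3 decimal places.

Posterior mean ≈ 39.371

Prior precision 1/τ₀² = 1/1.58² = 0.400577; data precision n/σ² = 20/4.04² = 1.22537.
Posterior precision = 0.400577 + 1.22537 = 1.62595.
Posterior mean = (0.400577·44.3 + 1.22537·37.76) / 1.62595 = 39.371.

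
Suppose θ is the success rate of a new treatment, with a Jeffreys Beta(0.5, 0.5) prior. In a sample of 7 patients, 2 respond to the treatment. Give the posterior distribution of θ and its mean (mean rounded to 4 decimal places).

Posterior: Beta(2.5, 5.5); mean ≈ 0.3125

The binomial likelihood is conjugate to the Beta prior: with 2 successes and 5 failures, the posterior is Beta(0.5+2, 0.5+5) = Beta(2.5, 5.5).
E[θ | data] = 2.5/(2.5+5.5) = 0.3125.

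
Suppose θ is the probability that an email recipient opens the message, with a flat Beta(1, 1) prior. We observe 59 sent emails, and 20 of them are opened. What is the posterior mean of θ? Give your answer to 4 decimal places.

Posterior mean ≈ 0.3443

Observing 20 successes and 39 failures updates Beta(1, 1) by adding the success and failure counts to the two shape parameters: α = 1+20 = 21, β = 1+39 = 40.
Posterior mean = α/(α+β) = 21/61 = 0.3443.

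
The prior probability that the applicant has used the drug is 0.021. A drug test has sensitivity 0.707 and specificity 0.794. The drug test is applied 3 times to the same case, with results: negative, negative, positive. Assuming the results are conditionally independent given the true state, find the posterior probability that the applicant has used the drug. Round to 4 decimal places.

Let H be the event that the applicant has used the drug; start with P(H) = 0.021. P('positive'|H) = 0.707, P('positive'|¬H) = 0.206.
Update on result 1 ('negative'): P(H) ← 0.293·0.0210 / (0.293·0.0210 + 0.794·0.9790) = 0.0061530/0.78348 = 0.0079.
Update on result 2 ('negative'): P(H) ← 0.293·0.0079 / (0.293·0.0079 + 0.794·0.9921) = 0.0023011/0.79007 = 0.0029.
Update on result 3 ('positive'): P(H) ← 0.707·0.0029 / (0.707·0.0029 + 0.206·0.9971) = 0.0020591/0.20746 = 0.0099.

Posterior P(H) ≈ 0.0099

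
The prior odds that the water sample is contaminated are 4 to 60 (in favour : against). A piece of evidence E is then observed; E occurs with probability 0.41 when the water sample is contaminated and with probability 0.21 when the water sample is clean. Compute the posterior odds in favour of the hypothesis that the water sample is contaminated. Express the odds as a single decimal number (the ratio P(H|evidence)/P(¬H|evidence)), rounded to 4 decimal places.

Posterior odds ≈ 0.1302

Prior odds = 4/60 = 0.066667.
Likelihood ratio for E = 0.41/0.21 = 1.9524.
Posterior odds = prior odds × LR = 0.13016.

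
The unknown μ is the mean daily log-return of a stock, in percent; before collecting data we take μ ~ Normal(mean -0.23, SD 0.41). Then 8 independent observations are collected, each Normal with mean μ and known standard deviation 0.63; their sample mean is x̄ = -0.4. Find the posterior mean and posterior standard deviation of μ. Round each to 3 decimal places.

Prior precision 1/τ₀² = 1/0.41² = 5.94884; data precision n/σ² = 8/0.63² = 20.1562.
Posterior precision = 5.94884 + 20.1562 = 26.1051, giving posterior SD = 1/√26.1051 = 0.196.
Posterior mean = (5.94884·-0.23 + 20.1562·-0.4) / 26.1051 = -0.361.

Posterior mean ≈ -0.361; posterior SD ≈ 0.196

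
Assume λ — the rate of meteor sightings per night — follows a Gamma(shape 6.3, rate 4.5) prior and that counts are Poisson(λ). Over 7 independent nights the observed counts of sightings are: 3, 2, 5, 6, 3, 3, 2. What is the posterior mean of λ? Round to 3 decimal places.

Total count ∑xᵢ = 24 over n = 7 nights.
Gamma is conjugate to the Poisson likelihood: posterior is Gamma(shape = 6.3+24 = 30.3, rate = 4.5+7 = 11.5).
E[λ | data] = 30.3/11.5 = 2.635.

Posterior mean ≈ 2.635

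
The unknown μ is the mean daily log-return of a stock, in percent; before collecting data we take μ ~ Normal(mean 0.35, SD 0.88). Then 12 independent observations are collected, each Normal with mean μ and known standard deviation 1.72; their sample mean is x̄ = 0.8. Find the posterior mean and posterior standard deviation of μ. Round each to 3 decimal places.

With known σ, the Normal prior is conjugate. Weight on the data is w = (n/σ²)/(n/σ² + 1/τ₀²) = 4.05625/(4.05625+1.29132) = 0.75852.
Posterior mean = w·x̄ + (1−w)·μ₀ = 0.75852·0.8 + 0.24148·0.35 = 0.691. Posterior variance = 1/(4.05625+1.29132) = 0.187001, so SD = 0.432.

Posterior mean ≈ 0.691; posterior SD ≈ 0.432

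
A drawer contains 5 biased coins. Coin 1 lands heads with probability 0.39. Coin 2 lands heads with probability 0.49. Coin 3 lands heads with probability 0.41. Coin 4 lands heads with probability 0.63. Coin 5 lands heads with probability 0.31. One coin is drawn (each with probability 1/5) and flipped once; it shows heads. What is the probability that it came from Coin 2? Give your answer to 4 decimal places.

P(heads|C1) = 0.39; P(heads|C2) = 0.49; P(heads|C3) = 0.41; P(heads|C4) = 0.63; P(heads|C5) = 0.31.
Prior × likelihood for each source: 0.2·0.39=0.07800, 0.2·0.49=0.09800, 0.2·0.41=0.08200, 0.2·0.63=0.1260, 0.2·0.31=0.06200. Summing gives P(heads) = 0.44600.
P(Coin 2 | heads) = 0.09800 / 0.44600 = 0.2197.

Posterior probability ≈ 0.2197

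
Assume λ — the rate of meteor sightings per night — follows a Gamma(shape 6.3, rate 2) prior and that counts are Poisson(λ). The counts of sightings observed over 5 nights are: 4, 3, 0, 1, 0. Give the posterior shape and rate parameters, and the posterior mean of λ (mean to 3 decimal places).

The Poisson likelihood adds the total count to the shape and the number of exposure periods to the rate. Here ∑xᵢ = 8 and n = 5, so shape 6.3→14.3 and rate 2→7.
E[λ | data] = 14.3/7 = 2.043.

Posterior: Gamma(shape=14.3, rate=7); mean ≈ 2.043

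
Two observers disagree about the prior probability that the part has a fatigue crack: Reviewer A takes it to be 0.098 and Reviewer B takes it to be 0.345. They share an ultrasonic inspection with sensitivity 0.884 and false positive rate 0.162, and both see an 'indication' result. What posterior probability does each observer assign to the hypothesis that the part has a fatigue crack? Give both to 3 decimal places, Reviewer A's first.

Reviewer A: 0.372; Reviewer B: 0.742

The likelihood ratio for an 'indication' result is 0.884/0.162 = 5.4568.
Reviewer A: prior odds 0.098/0.902 = 0.10865; posterior odds 0.59287; posterior probability 0.372.
Reviewer B: prior odds 0.345/0.655 = 0.52672; posterior odds 2.8742; posterior probability 0.742.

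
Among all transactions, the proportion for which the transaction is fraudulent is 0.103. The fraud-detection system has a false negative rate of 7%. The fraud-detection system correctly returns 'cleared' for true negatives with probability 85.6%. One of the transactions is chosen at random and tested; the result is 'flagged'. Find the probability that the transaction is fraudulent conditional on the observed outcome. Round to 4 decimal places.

P(H | E) ≈ 0.4258

Write H for 'the transaction is fraudulent'. Prior odds H:¬H = 0.103/0.897 = 0.11483. For the 'flagged' outcome, the likelihood ratio is 0.93/0.144 = 6.4583.
Posterior odds = 0.11483 × 6.4583 = 0.74159, so P(H|E) = 0.74159/(1+0.74159) = 0.4258.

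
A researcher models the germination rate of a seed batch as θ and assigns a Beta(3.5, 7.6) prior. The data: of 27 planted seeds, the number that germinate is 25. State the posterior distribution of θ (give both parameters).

Observing 25 successes and 2 failures updates Beta(3.5, 7.6) by adding the success and failure counts to the two shape parameters: α = 3.5+25 = 28.5, β = 7.6+2 = 9.6.

Posterior: Beta(28.5, 9.6)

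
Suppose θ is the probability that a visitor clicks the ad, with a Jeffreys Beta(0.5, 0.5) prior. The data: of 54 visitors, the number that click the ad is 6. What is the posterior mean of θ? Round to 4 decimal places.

Posterior mean ≈ 0.1182

The binomial likelihood is conjugate to the Beta prior: with 6 successes and 48 failures, the posterior is Beta(0.5+6, 0.5+48) = Beta(6.5, 48.5).
Posterior mean = α/(α+β) = 6.5/55 = 0.1182.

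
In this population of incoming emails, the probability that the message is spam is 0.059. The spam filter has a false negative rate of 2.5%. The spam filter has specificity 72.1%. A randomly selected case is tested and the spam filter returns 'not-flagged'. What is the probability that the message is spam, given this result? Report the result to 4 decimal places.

P(H | E) ≈ 0.0022

Write H for 'the message is spam'. Prior odds H:¬H = 0.059/0.941 = 0.062699. For the 'not-flagged' outcome, the likelihood ratio is 0.025/0.721 = 0.034674.
Posterior odds = 0.062699 × 0.034674 = 0.0021740, so P(H|E) = 0.0021740/(1+0.0021740) = 0.0022.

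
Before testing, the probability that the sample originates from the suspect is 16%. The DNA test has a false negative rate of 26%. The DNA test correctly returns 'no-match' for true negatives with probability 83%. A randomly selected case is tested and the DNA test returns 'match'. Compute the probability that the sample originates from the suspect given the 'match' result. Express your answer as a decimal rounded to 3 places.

P(H | E) ≈ 0.453

Write H for 'the sample originates from the suspect'. Prior odds H:¬H = 0.16/0.84 = 0.19048. For the 'match' outcome, the likelihood ratio is 0.74/0.17 = 4.3529.
Posterior odds = 0.19048 × 4.3529 = 0.82913, so P(H|E) = 0.82913/(1+0.82913) = 0.453.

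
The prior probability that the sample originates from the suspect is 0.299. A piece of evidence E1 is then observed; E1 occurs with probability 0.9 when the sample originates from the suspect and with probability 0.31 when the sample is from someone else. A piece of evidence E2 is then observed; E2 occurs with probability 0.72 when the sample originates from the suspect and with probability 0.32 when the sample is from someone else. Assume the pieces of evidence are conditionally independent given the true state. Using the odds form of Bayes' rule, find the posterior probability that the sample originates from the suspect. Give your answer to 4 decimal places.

Posterior probability ≈ 0.7359

Prior odds = 0.299/(1−0.299) = 0.42653.
Likelihood ratio for E1 = 0.9/0.31 = 2.9032.
Likelihood ratio for E2 = 0.72/0.32 = 2.2500.
Posterior odds = prior odds × LR₁ × LR₂ = 2.7862.
Posterior probability = odds/(1+odds) = 2.7862/3.7862 = 0.7359.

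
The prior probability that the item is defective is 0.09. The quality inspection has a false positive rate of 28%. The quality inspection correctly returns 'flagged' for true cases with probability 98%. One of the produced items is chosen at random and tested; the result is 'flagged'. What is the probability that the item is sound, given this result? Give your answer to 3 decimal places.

Write H for 'the item is defective'. Prior odds H:¬H = 0.09/0.91 = 0.098901. For the 'flagged' outcome, the likelihood ratio is 0.98/0.28 = 3.5000.
Posterior odds = 0.098901 × 3.5000 = 0.34615, so P(H|E) = 0.34615/(1+0.34615) = 0.257. Then P(¬H|E) = 1 − 0.257 = 0.743.

P(¬H | E) ≈ 0.743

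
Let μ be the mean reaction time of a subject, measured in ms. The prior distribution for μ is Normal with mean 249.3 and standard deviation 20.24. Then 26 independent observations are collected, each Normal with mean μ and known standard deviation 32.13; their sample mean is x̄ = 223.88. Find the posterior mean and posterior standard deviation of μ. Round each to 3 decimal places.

With known σ, the Normal prior is conjugate. Weight on the data is w = (n/σ²)/(n/σ² + 1/τ₀²) = 0.0251856/(0.0251856+0.00244106) = 0.91164.
Posterior mean = w·x̄ + (1−w)·μ₀ = 0.91164·223.88 + 0.088359·249.3 = 226.126. Posterior variance = 1/(0.0251856+0.00244106) = 36.1969, so SD = 6.016.

Posterior mean ≈ 226.126; posterior SD ≈ 6.016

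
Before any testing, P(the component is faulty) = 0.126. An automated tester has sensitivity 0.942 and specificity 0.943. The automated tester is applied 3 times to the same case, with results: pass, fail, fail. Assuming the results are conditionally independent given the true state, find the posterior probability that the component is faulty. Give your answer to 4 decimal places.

Let H be the event that the component is faulty; start with P(H) = 0.126. P('fail'|H) = 0.942, P('fail'|¬H) = 0.057.
Update on result 1 ('pass'): P(H) ← 0.058·0.1260 / (0.058·0.1260 + 0.943·0.8740) = 0.0073080/0.83149 = 0.0088.
Update on result 2 ('fail'): P(H) ← 0.942·0.0088 / (0.942·0.0088 + 0.057·0.9912) = 0.0082793/0.064778 = 0.1278.
Update on result 3 ('fail'): P(H) ← 0.942·0.1278 / (0.942·0.1278 + 0.057·0.8722) = 0.12040/0.17011 = 0.7078.

Posterior P(H) ≈ 0.7078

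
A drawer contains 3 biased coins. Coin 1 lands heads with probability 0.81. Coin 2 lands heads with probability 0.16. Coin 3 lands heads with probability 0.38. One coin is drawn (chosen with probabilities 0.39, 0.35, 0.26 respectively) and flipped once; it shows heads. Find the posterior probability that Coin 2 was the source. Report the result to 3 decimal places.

Posterior probability ≈ 0.119

Tabulate prior·likelihood by source: [1] prior 0.39, lik 0.81, product 0.3159; [2] prior 0.35, lik 0.16, product 0.05600; [3] prior 0.26, lik 0.38, product 0.09880.
Normalizing constant = 0.47070; the posterior for Coin 2 is its product over the sum, 0.05600/0.47070 = 0.119.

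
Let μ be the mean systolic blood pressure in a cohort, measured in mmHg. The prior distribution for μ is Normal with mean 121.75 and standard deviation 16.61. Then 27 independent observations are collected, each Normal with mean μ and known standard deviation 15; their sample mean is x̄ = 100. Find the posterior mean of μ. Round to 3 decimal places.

With known σ, the Normal prior is conjugate. Weight on the data is w = (n/σ²)/(n/σ² + 1/τ₀²) = 0.120000/(0.120000+0.00362461) = 0.97068.
Posterior mean = w·x̄ + (1−w)·μ₀ = 0.97068·100 + 0.029319·121.75 = 100.638.

Posterior mean ≈ 100.638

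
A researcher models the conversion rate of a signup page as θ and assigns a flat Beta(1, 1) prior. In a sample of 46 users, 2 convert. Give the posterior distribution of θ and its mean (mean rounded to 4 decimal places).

The binomial likelihood is conjugate to the Beta prior: with 2 successes and 44 failures, the posterior is Beta(1+2, 1+44) = Beta(3, 45).
E[θ | data] = 3/(3+45) = 0.0625.

Posterior: Beta(3, 45); mean ≈ 0.0625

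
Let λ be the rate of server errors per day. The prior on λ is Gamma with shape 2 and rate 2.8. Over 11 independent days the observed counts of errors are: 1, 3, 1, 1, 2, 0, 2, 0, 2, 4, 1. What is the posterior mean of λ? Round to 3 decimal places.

Posterior mean ≈ 1.377

Total count ∑xᵢ = 17 over n = 11 days.
Gamma is conjugate to the Poisson likelihood: posterior is Gamma(shape = 2+17 = 19, rate = 2.8+11 = 13.8).
E[λ | data] = 19/13.8 = 1.377.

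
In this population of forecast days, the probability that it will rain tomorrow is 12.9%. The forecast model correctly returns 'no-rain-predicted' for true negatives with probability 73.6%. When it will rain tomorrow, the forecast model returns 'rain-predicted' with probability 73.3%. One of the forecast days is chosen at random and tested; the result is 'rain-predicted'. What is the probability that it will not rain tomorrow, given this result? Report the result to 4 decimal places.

Write H for 'it will rain tomorrow'. Prior odds H:¬H = 0.129/0.871 = 0.14811. For the 'rain-predicted' outcome, the likelihood ratio is 0.733/0.264 = 2.7765.
Posterior odds = 0.14811 × 2.7765 = 0.41122, so P(H|E) = 0.41122/(1+0.41122) = 0.2914. Then P(¬H|E) = 1 − 0.2914 = 0.7086.

P(¬H | E) ≈ 0.7086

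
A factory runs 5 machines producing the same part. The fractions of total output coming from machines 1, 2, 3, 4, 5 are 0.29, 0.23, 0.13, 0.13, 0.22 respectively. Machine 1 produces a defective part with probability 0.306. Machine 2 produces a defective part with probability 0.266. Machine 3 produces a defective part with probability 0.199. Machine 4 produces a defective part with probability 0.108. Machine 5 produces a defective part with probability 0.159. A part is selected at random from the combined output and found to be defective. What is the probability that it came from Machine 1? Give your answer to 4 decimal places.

P(defective|M1) = 0.306; P(defective|M2) = 0.266; P(defective|M3) = 0.199; P(defective|M4) = 0.108; P(defective|M5) = 0.159.
Prior × likelihood for each source: 0.29·0.306=0.08874, 0.23·0.266=0.06118, 0.13·0.199=0.02587, 0.13·0.108=0.01404, 0.22·0.159=0.03498. Summing gives P(defective) = 0.22481.
P(Machine 1 | defective) = 0.08874 / 0.22481 = 0.3947.

Posterior probability ≈ 0.3947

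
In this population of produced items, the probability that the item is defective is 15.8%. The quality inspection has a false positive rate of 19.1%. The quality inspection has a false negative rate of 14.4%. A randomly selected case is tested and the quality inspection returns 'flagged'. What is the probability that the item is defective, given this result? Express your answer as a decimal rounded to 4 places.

P(H | E) ≈ 0.4568

Write H for 'the item is defective'. Prior odds H:¬H = 0.158/0.842 = 0.18765. For the 'flagged' outcome, the likelihood ratio is 0.856/0.191 = 4.4817.
Posterior odds = 0.18765 × 4.4817 = 0.84098, so P(H|E) = 0.84098/(1+0.84098) = 0.4568.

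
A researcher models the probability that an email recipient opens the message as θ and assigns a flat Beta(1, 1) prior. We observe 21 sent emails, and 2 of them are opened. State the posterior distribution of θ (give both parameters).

Posterior: Beta(3, 20)

The binomial likelihood is conjugate to the Beta prior: with 2 successes and 19 failures, the posterior is Beta(1+2, 1+19) = Beta(3, 20).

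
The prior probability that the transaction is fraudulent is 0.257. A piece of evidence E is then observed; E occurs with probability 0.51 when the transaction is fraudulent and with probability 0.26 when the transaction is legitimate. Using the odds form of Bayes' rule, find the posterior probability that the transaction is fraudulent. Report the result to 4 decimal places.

Posterior probability ≈ 0.4042

Prior odds = 0.257/(1−0.257) = 0.34590. In log-odds, ln(0.34590) = -1.0616.
Add log likelihood ratio: ln(1.9615) = 0.67373.
Posterior log-odds = -0.38789, so posterior odds = exp(-0.38789) = 0.67849. Converting, P(H|E) = 0.67849/1.6785 = 0.4042.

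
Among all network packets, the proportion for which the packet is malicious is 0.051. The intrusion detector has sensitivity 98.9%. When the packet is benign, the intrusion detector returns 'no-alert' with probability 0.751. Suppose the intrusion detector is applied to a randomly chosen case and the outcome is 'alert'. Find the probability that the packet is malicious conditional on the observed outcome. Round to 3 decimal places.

P(H | E) ≈ 0.176

Write H for 'the packet is malicious'. Prior odds H:¬H = 0.051/0.949 = 0.053741. For the 'alert' outcome, the likelihood ratio is 0.989/0.249 = 3.9719.
Posterior odds = 0.053741 × 3.9719 = 0.21345, so P(H|E) = 0.21345/(1+0.21345) = 0.176.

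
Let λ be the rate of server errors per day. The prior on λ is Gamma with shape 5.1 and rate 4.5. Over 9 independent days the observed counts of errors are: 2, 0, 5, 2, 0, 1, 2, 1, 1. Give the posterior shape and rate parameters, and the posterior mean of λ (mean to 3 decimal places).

Total count ∑xᵢ = 14 over n = 9 days.
Gamma is conjugate to the Poisson likelihood: posterior is Gamma(shape = 5.1+14 = 19.1, rate = 4.5+9 = 13.5).
E[λ | data] = 19.1/13.5 = 1.415.

Posterior: Gamma(shape=19.1, rate=13.5); mean ≈ 1.415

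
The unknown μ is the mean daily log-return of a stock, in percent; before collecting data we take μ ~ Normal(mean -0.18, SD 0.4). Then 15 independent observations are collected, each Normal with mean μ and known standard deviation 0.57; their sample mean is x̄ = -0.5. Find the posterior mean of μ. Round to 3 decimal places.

With known σ, the Normal prior is conjugate. Weight on the data is w = (n/σ²)/(n/σ² + 1/τ₀²) = 46.1681/(46.1681+6.25000) = 0.88077.
Posterior mean = w·x̄ + (1−w)·μ₀ = 0.88077·-0.5 + 0.11923·-0.18 = -0.462.

Posterior mean ≈ -0.462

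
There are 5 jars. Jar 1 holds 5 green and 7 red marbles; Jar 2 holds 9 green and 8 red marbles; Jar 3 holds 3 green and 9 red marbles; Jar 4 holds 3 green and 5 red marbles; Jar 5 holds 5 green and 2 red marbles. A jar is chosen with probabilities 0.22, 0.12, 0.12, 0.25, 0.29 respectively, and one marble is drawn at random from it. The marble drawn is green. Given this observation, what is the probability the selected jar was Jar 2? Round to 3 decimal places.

Tabulate prior·likelihood by source: [1] prior 0.22, lik 0.4167, product 0.09167; [2] prior 0.12, lik 0.5294, product 0.06353; [3] prior 0.12, lik 0.25, product 0.03000; [4] prior 0.25, lik 0.375, product 0.09375; [5] prior 0.29, lik 0.7143, product 0.2071.
Normalizing constant = 0.48609; the posterior for Jar 2 is its product over the sum, 0.06353/0.48609 = 0.131.

Posterior probability ≈ 0.131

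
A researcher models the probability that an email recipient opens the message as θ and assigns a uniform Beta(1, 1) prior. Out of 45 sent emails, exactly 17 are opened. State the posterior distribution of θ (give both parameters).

Posterior: Beta(18, 29)

The binomial likelihood is conjugate to the Beta prior: with 17 successes and 28 failures, the posterior is Beta(1+17, 1+28) = Beta(18, 29).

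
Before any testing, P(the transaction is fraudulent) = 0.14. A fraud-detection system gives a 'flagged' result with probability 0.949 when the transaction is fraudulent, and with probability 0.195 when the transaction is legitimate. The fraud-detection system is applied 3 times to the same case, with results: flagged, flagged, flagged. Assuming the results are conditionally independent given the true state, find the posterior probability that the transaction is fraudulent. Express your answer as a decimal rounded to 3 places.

Posterior P(H) ≈ 0.949

Let H be the event that the transaction is fraudulent; start with P(H) = 0.14. P('flagged'|H) = 0.949, P('flagged'|¬H) = 0.195.
Update on result 1 ('flagged'): P(H) ← 0.949·0.1400 / (0.949·0.1400 + 0.195·0.8600) = 0.13286/0.30056 = 0.4420.
Update on result 2 ('flagged'): P(H) ← 0.949·0.4420 / (0.949·0.4420 + 0.195·0.5580) = 0.41950/0.52830 = 0.7941.
Update on result 3 ('flagged'): P(H) ← 0.949·0.7941 / (0.949·0.7941 + 0.195·0.2059) = 0.75356/0.79372 = 0.9494.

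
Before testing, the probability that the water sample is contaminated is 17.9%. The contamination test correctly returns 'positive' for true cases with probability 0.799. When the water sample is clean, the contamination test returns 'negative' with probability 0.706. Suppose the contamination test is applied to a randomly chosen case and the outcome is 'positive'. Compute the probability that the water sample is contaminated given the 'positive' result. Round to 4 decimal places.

Let H be the event that the water sample is contaminated. P(H) = 0.179, so P(¬H) = 0.821. With E the 'positive' result, P(E|H) = 0.799 and P(E|¬H) = 0.294.
P(E) = 0.799·0.179 + 0.294·0.821 = 0.14302 + 0.24137 = 0.38439.
By Bayes' theorem, P(H|E) = 0.14302 / 0.38439 = 0.3721.

P(H | E) ≈ 0.3721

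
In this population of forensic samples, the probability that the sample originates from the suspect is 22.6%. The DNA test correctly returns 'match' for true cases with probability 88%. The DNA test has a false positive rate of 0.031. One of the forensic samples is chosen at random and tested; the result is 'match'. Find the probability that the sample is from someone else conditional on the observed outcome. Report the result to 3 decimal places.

P(¬H | E) ≈ 0.108

Write H for 'the sample originates from the suspect'. Prior odds H:¬H = 0.226/0.774 = 0.29199. For the 'match' outcome, the likelihood ratio is 0.88/0.031 = 28.387.
Posterior odds = 0.29199 × 28.387 = 8.2887, so P(H|E) = 8.2887/(1+8.2887) = 0.892. Then P(¬H|E) = 1 − 0.892 = 0.108.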